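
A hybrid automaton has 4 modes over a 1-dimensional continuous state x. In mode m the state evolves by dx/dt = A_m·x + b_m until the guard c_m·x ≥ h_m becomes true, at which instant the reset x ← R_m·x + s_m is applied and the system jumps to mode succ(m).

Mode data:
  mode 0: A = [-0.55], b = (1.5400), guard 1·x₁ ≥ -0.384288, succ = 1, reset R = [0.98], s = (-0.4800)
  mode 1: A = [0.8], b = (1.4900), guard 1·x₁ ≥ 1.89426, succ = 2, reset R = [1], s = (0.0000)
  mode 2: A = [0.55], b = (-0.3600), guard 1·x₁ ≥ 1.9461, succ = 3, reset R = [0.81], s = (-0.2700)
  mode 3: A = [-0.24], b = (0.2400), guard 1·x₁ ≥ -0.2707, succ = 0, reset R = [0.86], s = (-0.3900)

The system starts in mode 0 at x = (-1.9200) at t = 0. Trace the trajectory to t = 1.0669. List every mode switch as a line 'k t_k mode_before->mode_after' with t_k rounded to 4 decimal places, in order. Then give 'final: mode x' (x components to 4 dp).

1 0.7156 0->1
final: 1 -0.5302

Mode 0: guard c·x = -0.3843 hit at Δt = 0.7156 (t = 0.7156), x⁻ = (-0.3843) → reset → x⁺ = (-0.8566), jump to mode 1
Mode 1: flow for 0.3513 to horizon, guard not reached → x = (-0.5302)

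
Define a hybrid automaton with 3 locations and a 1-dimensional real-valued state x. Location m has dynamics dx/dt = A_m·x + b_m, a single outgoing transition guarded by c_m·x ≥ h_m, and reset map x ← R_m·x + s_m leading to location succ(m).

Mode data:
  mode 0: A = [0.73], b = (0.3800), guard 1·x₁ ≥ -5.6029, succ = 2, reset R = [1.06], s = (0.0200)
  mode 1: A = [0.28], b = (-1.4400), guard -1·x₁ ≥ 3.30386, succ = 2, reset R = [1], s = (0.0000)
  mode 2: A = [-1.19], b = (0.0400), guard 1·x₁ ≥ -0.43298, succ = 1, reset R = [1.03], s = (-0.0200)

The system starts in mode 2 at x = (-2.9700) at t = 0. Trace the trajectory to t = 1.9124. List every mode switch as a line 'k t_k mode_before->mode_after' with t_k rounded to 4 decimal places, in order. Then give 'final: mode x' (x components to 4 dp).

1 1.5648 2->1
final: 1 -1.0393

Mode 2: guard c·x = -0.4330 hit at Δt = 1.5648 (t = 1.5648), x⁻ = (-0.4330) → reset → x⁺ = (-0.4660), jump to mode 1
Mode 1: flow for 0.3476 to horizon, guard not reached → x = (-1.0393)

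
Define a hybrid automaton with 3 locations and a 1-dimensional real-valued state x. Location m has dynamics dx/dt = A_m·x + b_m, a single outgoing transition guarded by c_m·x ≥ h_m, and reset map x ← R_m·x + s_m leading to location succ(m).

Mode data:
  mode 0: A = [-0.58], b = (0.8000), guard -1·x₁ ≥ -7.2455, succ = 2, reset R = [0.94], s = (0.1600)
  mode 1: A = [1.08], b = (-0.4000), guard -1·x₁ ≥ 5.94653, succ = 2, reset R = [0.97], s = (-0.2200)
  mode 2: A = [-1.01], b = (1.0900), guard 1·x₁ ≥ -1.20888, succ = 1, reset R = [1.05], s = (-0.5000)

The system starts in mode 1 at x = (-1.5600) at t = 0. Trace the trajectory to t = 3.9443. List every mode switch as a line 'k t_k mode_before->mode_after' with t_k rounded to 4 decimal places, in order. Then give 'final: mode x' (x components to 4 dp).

1 1.0977 1->2
2 2.2143 2->1
3 3.2167 1->2
final: 2 -2.3100

Mode 1: guard c·x = 5.9465 hit at Δt = 1.0977 (t = 1.0977), x⁻ = (-5.9465) → reset → x⁺ = (-5.9881), jump to mode 2
Mode 2: guard c·x = -1.2089 hit at Δt = 1.1166 (t = 2.2143), x⁻ = (-1.2089) → reset → x⁺ = (-1.7693), jump to mode 1
Mode 1: guard c·x = 5.9465 hit at Δt = 1.0024 (t = 3.2167), x⁻ = (-5.9465) → reset → x⁺ = (-5.9881), jump to mode 2
Mode 2: flow for 0.7276 to horizon, guard not reached → x = (-2.3100)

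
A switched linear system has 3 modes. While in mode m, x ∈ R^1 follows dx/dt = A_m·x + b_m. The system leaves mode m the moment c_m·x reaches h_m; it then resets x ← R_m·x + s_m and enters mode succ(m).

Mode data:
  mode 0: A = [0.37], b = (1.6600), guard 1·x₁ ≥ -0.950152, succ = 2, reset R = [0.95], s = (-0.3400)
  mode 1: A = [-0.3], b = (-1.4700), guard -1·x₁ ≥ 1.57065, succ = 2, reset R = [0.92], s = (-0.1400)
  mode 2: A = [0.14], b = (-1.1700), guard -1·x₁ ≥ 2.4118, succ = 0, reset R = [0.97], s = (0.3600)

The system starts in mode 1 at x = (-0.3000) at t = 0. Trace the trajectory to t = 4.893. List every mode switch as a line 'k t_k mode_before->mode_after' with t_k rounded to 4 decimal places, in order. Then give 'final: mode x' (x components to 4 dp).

Mode 1: guard c·x = 1.5707 hit at Δt = 1.0776 (t = 1.0776), x⁻ = (-1.5707) → reset → x⁺ = (-1.5850), jump to mode 2
Mode 2: guard c·x = 2.4118 hit at Δt = 0.5706 (t = 1.6482), x⁻ = (-2.4118) → reset → x⁺ = (-1.9794), jump to mode 0
Mode 0: guard c·x = -0.9502 hit at Δt = 0.9297 (t = 2.5779), x⁻ = (-0.9502) → reset → x⁺ = (-1.2426), jump to mode 2
Mode 2: guard c·x = 2.4118 hit at Δt = 0.8209 (t = 3.3988), x⁻ = (-2.4118) → reset → x⁺ = (-1.9794), jump to mode 0
Mode 0: guard c·x = -0.9502 hit at Δt = 0.9297 (t = 4.3285), x⁻ = (-0.9502) → reset → x⁺ = (-1.2426), jump to mode 2
Mode 2: flow for 0.5645 to horizon, guard not reached → x = (-2.0321)

1 1.0776 1->2
2 1.6482 2->0
3 2.5779 0->2
4 3.3988 2->0
5 4.3285 0->2
final: 2 -2.0321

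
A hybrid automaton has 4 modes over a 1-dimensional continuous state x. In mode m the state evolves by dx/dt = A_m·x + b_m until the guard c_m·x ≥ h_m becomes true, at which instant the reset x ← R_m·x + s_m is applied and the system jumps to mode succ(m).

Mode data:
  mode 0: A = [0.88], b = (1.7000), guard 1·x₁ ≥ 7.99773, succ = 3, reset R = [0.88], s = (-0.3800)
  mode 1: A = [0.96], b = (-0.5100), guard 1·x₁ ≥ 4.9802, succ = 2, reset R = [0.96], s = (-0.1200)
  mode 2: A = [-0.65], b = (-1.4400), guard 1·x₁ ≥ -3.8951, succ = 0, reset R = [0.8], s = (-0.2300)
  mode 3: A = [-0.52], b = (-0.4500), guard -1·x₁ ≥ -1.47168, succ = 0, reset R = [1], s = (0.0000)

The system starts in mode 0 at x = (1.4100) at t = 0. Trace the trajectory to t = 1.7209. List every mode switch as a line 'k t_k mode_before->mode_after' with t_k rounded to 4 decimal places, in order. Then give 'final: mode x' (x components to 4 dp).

Mode 0: guard c·x = 7.9977 hit at Δt = 1.2375 (t = 1.2375), x⁻ = (7.9977) → reset → x⁺ = (6.6580), jump to mode 3
Mode 3: flow for 0.4834 to horizon, guard not reached → x = (4.9858)

1 1.2375 0->3
final: 3 4.9858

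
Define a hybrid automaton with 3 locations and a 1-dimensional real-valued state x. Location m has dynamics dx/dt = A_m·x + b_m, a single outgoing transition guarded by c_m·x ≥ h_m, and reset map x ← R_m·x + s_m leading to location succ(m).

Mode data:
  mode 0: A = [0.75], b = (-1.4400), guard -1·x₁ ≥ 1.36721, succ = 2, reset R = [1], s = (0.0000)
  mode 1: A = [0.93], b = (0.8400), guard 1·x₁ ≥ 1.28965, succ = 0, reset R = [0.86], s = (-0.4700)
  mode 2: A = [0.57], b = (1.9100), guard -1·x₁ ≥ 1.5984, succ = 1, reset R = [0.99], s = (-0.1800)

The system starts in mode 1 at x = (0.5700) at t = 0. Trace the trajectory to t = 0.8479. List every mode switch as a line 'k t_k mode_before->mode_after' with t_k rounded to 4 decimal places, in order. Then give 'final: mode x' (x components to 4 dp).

Mode 1: guard c·x = 1.2896 hit at Δt = 0.4277 (t = 0.4277), x⁻ = (1.2896) → reset → x⁺ = (0.6391), jump to mode 0
Mode 0: flow for 0.4202 to horizon, guard not reached → x = (0.1646)

1 0.4277 1->0
final: 0 0.1646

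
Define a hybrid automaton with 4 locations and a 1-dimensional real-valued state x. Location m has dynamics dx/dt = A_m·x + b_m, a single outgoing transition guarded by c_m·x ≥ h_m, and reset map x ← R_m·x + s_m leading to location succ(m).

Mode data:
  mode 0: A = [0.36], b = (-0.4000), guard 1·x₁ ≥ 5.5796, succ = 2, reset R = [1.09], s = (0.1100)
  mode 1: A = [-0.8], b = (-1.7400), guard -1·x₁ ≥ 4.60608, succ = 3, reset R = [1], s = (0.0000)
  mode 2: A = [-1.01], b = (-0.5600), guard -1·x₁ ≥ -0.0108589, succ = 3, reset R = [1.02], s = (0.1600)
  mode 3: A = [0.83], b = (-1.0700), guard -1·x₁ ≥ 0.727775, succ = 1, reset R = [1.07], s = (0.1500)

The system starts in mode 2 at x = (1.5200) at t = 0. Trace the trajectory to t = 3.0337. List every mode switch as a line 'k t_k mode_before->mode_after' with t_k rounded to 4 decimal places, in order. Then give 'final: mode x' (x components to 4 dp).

1 1.2872 2->3
2 1.9980 3->1
final: 1 -1.4998

Mode 2: guard c·x = -0.0109 hit at Δt = 1.2872 (t = 1.2872), x⁻ = (0.0109) → reset → x⁺ = (0.1711), jump to mode 3
Mode 3: guard c·x = 0.7278 hit at Δt = 0.7108 (t = 1.9980), x⁻ = (-0.7278) → reset → x⁺ = (-0.6287), jump to mode 1
Mode 1: flow for 1.0357 to horizon, guard not reached → x = (-1.4998)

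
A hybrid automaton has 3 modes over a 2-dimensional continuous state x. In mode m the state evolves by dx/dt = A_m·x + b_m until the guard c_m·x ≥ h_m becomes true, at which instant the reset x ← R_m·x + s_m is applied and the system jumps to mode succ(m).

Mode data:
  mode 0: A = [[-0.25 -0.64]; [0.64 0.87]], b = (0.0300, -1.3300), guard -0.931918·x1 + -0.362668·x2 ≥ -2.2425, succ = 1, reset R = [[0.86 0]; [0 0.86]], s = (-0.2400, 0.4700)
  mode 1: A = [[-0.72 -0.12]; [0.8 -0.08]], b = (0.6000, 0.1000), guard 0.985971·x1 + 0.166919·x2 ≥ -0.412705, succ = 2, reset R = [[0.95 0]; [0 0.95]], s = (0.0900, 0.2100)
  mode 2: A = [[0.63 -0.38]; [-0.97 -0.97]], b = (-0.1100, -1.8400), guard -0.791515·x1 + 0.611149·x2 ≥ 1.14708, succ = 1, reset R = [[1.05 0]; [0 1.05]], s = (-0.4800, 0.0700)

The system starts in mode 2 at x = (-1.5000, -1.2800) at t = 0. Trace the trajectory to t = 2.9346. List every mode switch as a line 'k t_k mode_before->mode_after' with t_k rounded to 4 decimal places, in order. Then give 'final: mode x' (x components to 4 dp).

Mode 2: guard c·x = 1.1471 hit at Δt = 0.6441 (t = 0.6441), x⁻ = (-2.0267, -0.7479) → reset → x⁺ = (-2.6080, -0.7153), jump to mode 1
Mode 1: guard c·x = -0.4127 hit at Δt = 1.5492 (t = 2.1933), x⁻ = (-0.1146, -1.7958) → reset → x⁺ = (-0.0188, -1.4960), jump to mode 2
Mode 2: flow for 0.7413 to horizon, guard not reached → x = (0.4526, -1.8140)

1 0.6441 2->1
2 2.1933 1->2
final: 2 0.4526 -1.8140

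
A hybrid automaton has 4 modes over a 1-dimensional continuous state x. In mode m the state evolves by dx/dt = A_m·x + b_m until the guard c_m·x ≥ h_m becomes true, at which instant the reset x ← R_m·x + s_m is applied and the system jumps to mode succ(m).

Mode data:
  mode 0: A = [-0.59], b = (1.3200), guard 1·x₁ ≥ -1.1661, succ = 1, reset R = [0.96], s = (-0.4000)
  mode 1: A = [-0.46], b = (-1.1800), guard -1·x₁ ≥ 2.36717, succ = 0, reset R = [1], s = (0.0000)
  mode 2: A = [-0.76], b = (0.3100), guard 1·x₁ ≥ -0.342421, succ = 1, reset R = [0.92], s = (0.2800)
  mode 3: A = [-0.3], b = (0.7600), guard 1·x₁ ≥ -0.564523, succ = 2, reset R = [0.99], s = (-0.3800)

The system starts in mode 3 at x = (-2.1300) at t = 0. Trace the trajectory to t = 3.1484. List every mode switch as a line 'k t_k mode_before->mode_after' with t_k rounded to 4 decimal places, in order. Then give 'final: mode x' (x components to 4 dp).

1 1.3634 3->2
2 2.1331 2->1
final: 1 -0.9792

Mode 3: guard c·x = -0.5645 hit at Δt = 1.3634 (t = 1.3634), x⁻ = (-0.5645) → reset → x⁺ = (-0.9389), jump to mode 2
Mode 2: guard c·x = -0.3424 hit at Δt = 0.7697 (t = 2.1331), x⁻ = (-0.3424) → reset → x⁺ = (-0.0350), jump to mode 1
Mode 1: flow for 1.0153 to horizon, guard not reached → x = (-0.9792)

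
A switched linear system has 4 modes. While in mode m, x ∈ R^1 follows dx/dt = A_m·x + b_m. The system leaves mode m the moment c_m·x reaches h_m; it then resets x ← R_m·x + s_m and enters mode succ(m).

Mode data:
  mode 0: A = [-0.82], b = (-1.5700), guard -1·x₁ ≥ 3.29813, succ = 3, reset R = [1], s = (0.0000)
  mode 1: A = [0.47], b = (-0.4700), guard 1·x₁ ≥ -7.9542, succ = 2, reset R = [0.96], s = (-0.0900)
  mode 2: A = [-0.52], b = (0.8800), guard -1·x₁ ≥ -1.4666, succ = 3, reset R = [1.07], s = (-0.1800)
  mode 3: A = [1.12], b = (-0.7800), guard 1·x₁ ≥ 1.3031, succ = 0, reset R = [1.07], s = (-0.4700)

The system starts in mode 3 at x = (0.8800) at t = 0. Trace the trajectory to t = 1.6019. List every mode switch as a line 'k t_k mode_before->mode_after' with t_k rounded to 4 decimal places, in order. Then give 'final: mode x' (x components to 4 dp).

Mode 3: guard c·x = 1.3031 hit at Δt = 1.0673 (t = 1.0673), x⁻ = (1.3031) → reset → x⁺ = (0.9243), jump to mode 0
Mode 0: flow for 0.5346 to horizon, guard not reached → x = (-0.0833)

1 1.0673 3->0
final: 0 -0.0833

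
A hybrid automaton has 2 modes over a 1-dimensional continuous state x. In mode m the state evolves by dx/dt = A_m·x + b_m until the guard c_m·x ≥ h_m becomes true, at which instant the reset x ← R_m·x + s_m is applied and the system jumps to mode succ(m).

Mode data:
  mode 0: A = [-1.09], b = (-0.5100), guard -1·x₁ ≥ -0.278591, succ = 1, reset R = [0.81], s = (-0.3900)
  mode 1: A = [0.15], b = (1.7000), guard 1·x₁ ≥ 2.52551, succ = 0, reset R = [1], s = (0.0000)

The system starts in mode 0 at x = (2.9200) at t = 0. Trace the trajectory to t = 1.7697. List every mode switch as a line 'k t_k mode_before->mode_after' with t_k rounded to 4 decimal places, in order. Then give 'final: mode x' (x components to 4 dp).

Mode 0: guard c·x = -0.2786 hit at Δt = 1.3877 (t = 1.3877), x⁻ = (0.2786) → reset → x⁺ = (-0.1643), jump to mode 1
Mode 1: flow for 0.3820 to horizon, guard not reached → x = (0.4943)

1 1.3877 0->1
final: 1 0.4943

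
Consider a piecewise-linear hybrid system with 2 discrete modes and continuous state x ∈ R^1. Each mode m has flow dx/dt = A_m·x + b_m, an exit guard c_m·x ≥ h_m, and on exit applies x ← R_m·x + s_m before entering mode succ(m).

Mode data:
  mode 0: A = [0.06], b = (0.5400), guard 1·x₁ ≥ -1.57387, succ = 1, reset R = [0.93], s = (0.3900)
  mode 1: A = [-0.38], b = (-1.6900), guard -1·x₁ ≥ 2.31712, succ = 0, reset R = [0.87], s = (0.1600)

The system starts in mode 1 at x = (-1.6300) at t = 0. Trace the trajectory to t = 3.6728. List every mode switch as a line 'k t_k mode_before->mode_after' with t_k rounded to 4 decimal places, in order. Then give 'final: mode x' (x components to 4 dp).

1 0.7357 1->0
2 1.3810 0->1
3 2.5909 1->0
4 3.2362 0->1
final: 1 -1.5895

Mode 1: guard c·x = 2.3171 hit at Δt = 0.7357 (t = 0.7357), x⁻ = (-2.3171) → reset → x⁺ = (-1.8559), jump to mode 0
Mode 0: guard c·x = -1.5739 hit at Δt = 0.6453 (t = 1.3810), x⁻ = (-1.5739) → reset → x⁺ = (-1.0737), jump to mode 1
Mode 1: guard c·x = 2.3171 hit at Δt = 1.2099 (t = 2.5909), x⁻ = (-2.3171) → reset → x⁺ = (-1.8559), jump to mode 0
Mode 0: guard c·x = -1.5739 hit at Δt = 0.6453 (t = 3.2362), x⁻ = (-1.5739) → reset → x⁺ = (-1.0737), jump to mode 1
Mode 1: flow for 0.4366 to horizon, guard not reached → x = (-1.5895)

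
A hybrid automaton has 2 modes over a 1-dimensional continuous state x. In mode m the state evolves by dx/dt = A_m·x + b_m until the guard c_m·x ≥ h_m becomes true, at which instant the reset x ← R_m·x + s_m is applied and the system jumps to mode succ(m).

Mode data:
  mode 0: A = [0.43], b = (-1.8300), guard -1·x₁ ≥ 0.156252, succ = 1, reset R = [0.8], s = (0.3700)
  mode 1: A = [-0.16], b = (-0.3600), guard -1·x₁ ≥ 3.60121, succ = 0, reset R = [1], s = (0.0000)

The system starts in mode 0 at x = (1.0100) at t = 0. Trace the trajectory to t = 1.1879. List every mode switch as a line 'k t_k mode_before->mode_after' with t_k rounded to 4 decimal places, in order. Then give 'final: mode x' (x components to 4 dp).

Mode 0: guard c·x = 0.1563 hit at Δt = 0.7139 (t = 0.7139), x⁻ = (-0.1563) → reset → x⁺ = (0.2450), jump to mode 1
Mode 1: flow for 0.4740 to horizon, guard not reached → x = (0.0628)

1 0.7139 0->1
final: 1 0.0628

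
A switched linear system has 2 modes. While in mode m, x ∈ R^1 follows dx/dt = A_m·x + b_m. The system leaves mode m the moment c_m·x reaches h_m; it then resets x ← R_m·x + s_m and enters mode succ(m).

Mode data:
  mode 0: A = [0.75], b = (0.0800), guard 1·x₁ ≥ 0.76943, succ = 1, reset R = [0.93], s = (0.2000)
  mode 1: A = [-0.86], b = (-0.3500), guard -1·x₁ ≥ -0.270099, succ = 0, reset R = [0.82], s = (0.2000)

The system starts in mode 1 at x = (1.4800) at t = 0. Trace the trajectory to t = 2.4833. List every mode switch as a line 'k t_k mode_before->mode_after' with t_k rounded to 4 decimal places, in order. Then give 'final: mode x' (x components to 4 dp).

Mode 1: guard c·x = -0.2701 hit at Δt = 1.1918 (t = 1.1918), x⁻ = (0.2701) → reset → x⁺ = (0.4215), jump to mode 0
Mode 0: guard c·x = 0.7694 hit at Δt = 0.6748 (t = 1.8666), x⁻ = (0.7694) → reset → x⁺ = (0.9156), jump to mode 1
Mode 1: flow for 0.6167 to horizon, guard not reached → x = (0.3712)

1 1.1918 1->0
2 1.8666 0->1
final: 1 0.3712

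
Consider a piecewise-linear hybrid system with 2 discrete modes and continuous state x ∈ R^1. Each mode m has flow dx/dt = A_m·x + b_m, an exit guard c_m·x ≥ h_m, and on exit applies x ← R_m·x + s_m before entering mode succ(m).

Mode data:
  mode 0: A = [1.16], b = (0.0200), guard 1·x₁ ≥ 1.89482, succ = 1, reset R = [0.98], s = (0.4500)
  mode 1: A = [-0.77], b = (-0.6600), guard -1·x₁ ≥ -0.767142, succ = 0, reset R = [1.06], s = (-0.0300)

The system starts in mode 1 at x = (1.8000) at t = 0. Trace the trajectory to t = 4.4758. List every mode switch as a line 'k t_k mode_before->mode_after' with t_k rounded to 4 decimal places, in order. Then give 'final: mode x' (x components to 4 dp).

Mode 1: guard c·x = -0.7671 hit at Δt = 0.6392 (t = 0.6392), x⁻ = (0.7671) → reset → x⁺ = (0.7832), jump to mode 0
Mode 0: guard c·x = 1.8948 hit at Δt = 0.7507 (t = 1.3899), x⁻ = (1.8948) → reset → x⁺ = (2.3069), jump to mode 1
Mode 1: guard c·x = -0.7671 hit at Δt = 0.8660 (t = 2.2559), x⁻ = (0.7671) → reset → x⁺ = (0.7832), jump to mode 0
Mode 0: guard c·x = 1.8948 hit at Δt = 0.7507 (t = 3.0066), x⁻ = (1.8948) → reset → x⁺ = (2.3069), jump to mode 1
Mode 1: guard c·x = -0.7671 hit at Δt = 0.8660 (t = 3.8725), x⁻ = (0.7671) → reset → x⁺ = (0.7832), jump to mode 0
Mode 0: flow for 0.6033 to horizon, guard not reached → x = (1.5943)

1 0.6392 1->0
2 1.3899 0->1
3 2.2559 1->0
4 3.0066 0->1
5 3.8725 1->0
final: 0 1.5943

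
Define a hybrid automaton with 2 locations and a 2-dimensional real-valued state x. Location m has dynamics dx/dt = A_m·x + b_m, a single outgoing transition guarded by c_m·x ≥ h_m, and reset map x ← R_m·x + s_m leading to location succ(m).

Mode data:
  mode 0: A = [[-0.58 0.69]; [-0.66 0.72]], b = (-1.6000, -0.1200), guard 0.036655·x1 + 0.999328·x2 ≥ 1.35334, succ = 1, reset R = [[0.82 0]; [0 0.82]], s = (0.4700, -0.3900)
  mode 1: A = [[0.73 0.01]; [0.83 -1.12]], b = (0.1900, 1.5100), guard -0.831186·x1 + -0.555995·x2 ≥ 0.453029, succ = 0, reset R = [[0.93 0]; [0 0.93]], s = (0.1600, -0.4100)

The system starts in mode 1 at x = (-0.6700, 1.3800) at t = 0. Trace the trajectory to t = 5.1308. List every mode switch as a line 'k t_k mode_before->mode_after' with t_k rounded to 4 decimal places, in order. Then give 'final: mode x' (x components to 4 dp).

Mode 1: guard c·x = 0.4530 hit at Δt = 1.0688 (t = 1.0688), x⁻ = (-1.1357, 0.8830) → reset → x⁺ = (-0.8962, 0.4112), jump to mode 0
Mode 0: guard c·x = 1.3533 hit at Δt = 0.8108 (t = 1.8796), x⁻ = (-1.2013, 1.3983) → reset → x⁺ = (-0.5151, 0.7566), jump to mode 1
Mode 1: guard c·x = 0.4530 hit at Δt = 1.5869 (t = 3.4665), x⁻ = (-1.0476, 0.7513) → reset → x⁺ = (-0.8143, 0.2887), jump to mode 0
Mode 0: guard c·x = 1.3533 hit at Δt = 0.9618 (t = 4.4283), x⁻ = (-1.2338, 1.3995) → reset → x⁺ = (-0.5417, 0.7576), jump to mode 1
Mode 1: flow for 0.7025 to horizon, guard not reached → x = (-0.7230, 0.8224)

1 1.0688 1->0
2 1.8796 0->1
3 3.4665 1->0
4 4.4283 0->1
final: 1 -0.7230 0.8224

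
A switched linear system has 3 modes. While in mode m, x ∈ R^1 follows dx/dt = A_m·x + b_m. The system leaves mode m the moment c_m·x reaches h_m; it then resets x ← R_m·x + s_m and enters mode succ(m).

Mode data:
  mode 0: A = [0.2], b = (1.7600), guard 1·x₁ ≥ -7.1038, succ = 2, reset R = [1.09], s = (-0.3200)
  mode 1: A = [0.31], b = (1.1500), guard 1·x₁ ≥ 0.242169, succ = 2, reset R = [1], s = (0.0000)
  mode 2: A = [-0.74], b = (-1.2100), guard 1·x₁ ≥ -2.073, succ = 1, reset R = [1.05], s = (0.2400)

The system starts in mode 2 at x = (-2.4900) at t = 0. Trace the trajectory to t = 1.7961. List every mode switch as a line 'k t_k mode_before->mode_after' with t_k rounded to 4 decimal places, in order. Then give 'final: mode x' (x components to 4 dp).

Mode 2: guard c·x = -2.0730 hit at Δt = 0.9041 (t = 0.9041), x⁻ = (-2.0730) → reset → x⁺ = (-1.9367), jump to mode 1
Mode 1: flow for 0.8920 to horizon, guard not reached → x = (-1.3719)

1 0.9041 2->1
final: 1 -1.3719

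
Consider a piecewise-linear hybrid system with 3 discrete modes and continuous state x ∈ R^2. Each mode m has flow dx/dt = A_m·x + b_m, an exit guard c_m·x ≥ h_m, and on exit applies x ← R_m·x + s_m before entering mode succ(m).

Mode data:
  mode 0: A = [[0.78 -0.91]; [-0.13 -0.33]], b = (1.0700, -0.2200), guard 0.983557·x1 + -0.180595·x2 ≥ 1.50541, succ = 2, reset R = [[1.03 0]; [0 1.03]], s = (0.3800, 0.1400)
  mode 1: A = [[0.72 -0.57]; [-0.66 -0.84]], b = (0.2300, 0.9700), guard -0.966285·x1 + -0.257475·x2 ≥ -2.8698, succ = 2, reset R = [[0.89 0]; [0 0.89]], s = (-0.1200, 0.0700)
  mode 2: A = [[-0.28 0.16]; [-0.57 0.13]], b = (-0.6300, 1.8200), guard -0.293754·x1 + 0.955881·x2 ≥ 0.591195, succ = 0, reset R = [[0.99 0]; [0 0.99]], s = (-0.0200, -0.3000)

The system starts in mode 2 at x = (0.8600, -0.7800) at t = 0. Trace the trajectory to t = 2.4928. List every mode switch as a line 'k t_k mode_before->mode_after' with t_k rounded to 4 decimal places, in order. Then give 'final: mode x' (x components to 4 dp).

1 0.9338 2->0
2 1.9045 0->2
final: 2 1.3509 0.6834

Mode 2: guard c·x = 0.5912 hit at Δt = 0.9338 (t = 0.9338), x⁻ = (0.1346, 0.6598) → reset → x⁺ = (0.1132, 0.3532), jump to mode 0
Mode 0: guard c·x = 1.5054 hit at Δt = 0.9707 (t = 1.9045), x⁻ = (1.5294, -0.0067) → reset → x⁺ = (1.9552, 0.1331), jump to mode 2
Mode 2: flow for 0.5883 to horizon, guard not reached → x = (1.3509, 0.6834)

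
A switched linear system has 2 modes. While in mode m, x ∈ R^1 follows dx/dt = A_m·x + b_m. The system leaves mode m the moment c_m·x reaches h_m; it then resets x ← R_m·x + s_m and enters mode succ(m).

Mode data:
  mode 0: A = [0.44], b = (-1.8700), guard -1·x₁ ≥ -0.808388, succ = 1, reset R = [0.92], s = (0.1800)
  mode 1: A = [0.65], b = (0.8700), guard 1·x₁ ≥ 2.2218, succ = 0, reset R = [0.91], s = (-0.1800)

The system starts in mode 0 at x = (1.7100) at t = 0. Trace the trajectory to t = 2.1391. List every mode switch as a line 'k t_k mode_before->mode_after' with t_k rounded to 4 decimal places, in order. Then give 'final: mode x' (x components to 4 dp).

Mode 0: guard c·x = -0.8084 hit at Δt = 0.6904 (t = 0.6904), x⁻ = (0.8084) → reset → x⁺ = (0.9237), jump to mode 1
Mode 1: guard c·x = 2.2218 hit at Δt = 0.6977 (t = 1.3881), x⁻ = (2.2218) → reset → x⁺ = (1.8418), jump to mode 0
Mode 0: flow for 0.7510 to horizon, guard not reached → x = (0.8989)

1 0.6904 0->1
2 1.3881 1->0
final: 0 0.8989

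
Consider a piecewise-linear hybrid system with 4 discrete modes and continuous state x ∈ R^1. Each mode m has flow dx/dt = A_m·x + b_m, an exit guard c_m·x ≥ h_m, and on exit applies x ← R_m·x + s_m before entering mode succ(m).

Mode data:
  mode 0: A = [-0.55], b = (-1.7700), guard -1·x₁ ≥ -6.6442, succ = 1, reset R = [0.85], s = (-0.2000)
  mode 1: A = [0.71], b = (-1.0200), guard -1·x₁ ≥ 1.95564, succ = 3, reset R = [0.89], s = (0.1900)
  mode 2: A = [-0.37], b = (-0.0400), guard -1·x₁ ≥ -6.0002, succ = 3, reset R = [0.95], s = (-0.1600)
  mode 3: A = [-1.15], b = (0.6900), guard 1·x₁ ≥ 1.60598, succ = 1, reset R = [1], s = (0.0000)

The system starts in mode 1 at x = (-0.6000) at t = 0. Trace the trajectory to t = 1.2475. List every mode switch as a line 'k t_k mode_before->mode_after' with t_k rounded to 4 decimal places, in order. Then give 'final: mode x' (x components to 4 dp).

Mode 1: guard c·x = 1.9556 hit at Δt = 0.7186 (t = 0.7186), x⁻ = (-1.9556) → reset → x⁺ = (-1.5505), jump to mode 3
Mode 3: flow for 0.5289 to horizon, guard not reached → x = (-0.5705)

1 0.7186 1->3
final: 3 -0.5705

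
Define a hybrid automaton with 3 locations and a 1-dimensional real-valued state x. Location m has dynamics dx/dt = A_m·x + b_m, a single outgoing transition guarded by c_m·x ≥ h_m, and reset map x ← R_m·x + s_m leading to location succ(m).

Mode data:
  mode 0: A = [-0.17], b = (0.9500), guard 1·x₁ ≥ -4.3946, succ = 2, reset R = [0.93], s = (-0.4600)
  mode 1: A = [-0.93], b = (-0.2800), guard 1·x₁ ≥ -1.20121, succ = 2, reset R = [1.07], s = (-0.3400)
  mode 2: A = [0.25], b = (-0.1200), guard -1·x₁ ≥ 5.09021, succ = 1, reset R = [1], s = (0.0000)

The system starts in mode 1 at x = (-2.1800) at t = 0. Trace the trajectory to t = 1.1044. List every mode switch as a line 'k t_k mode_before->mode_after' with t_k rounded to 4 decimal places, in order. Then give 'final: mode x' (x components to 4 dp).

Mode 1: guard c·x = -1.2012 hit at Δt = 0.7913 (t = 0.7913), x⁻ = (-1.2012) → reset → x⁺ = (-1.6253), jump to mode 2
Mode 2: flow for 0.3131 to horizon, guard not reached → x = (-1.7967)

1 0.7913 1->2
final: 2 -1.7967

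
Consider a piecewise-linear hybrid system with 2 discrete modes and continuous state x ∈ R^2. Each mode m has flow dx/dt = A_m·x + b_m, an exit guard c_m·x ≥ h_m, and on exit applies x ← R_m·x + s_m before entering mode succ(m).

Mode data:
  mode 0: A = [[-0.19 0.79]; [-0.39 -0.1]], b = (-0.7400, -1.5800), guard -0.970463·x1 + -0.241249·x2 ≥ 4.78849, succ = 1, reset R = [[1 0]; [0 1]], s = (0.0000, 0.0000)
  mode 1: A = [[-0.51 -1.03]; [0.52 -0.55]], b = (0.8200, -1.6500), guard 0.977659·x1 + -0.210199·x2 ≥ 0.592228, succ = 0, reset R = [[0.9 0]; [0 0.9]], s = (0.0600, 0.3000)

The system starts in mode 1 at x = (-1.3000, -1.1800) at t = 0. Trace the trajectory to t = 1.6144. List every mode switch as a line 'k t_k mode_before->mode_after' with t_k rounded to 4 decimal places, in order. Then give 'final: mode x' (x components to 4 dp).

Mode 1: guard c·x = 0.5922 hit at Δt = 0.5677 (t = 0.5677), x⁻ = (0.2202, -1.7931) → reset → x⁺ = (0.2582, -1.3138), jump to mode 0
Mode 0: flow for 1.0467 to horizon, guard not reached → x = (-1.9725, -2.4290)

1 0.5677 1->0
final: 0 -1.9725 -2.4290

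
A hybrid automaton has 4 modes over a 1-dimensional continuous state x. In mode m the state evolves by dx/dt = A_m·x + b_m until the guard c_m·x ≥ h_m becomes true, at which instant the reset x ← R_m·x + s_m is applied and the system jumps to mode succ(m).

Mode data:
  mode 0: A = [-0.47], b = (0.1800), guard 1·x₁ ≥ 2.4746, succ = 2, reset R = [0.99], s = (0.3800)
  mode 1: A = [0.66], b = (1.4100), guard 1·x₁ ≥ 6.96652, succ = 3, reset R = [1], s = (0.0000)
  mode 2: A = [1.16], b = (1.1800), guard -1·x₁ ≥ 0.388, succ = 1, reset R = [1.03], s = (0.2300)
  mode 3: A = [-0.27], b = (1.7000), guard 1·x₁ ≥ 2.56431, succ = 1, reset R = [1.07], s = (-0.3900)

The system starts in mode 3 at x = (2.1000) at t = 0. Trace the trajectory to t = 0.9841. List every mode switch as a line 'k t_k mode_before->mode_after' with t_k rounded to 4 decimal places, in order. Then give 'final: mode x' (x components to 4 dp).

1 0.4343 3->1
final: 1 4.3180

Mode 3: guard c·x = 2.5643 hit at Δt = 0.4343 (t = 0.4343), x⁻ = (2.5643) → reset → x⁺ = (2.3538), jump to mode 1
Mode 1: flow for 0.5498 to horizon, guard not reached → x = (4.3180)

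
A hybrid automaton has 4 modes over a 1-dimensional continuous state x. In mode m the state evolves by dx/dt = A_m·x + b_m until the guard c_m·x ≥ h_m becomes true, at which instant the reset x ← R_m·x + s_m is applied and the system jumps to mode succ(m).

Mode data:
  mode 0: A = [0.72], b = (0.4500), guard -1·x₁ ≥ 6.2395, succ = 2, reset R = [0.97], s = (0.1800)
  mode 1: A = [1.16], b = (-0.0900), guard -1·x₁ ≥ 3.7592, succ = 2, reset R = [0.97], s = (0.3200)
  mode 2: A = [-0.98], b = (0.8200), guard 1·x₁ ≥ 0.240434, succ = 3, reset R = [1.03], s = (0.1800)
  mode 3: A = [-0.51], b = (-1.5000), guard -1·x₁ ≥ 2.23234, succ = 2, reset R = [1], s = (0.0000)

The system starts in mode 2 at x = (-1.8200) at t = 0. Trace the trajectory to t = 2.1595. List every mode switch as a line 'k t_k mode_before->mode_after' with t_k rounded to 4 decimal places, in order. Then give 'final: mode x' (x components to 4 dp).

1 1.5246 2->3
final: 3 -0.5042

Mode 2: guard c·x = 0.2404 hit at Δt = 1.5246 (t = 1.5246), x⁻ = (0.2404) → reset → x⁺ = (0.4276), jump to mode 3
Mode 3: flow for 0.6349 to horizon, guard not reached → x = (-0.5042)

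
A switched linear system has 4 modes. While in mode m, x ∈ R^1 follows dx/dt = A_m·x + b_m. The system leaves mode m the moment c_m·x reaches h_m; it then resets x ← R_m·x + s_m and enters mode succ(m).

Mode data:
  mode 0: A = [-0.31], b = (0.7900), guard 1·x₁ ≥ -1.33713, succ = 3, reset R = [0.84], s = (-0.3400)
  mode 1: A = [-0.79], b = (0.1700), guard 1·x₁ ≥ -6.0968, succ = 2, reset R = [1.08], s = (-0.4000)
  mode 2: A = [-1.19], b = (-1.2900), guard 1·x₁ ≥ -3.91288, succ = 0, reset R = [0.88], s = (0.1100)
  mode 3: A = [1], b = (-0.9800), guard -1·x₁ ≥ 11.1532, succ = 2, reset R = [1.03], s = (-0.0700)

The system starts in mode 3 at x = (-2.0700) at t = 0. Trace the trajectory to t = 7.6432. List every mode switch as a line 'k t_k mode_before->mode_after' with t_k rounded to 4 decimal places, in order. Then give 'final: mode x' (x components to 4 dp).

Mode 3: guard c·x = 11.1532 hit at Δt = 1.3808 (t = 1.3808), x⁻ = (-11.1532) → reset → x⁺ = (-11.5578), jump to mode 2
Mode 2: guard c·x = -3.9129 hit at Δt = 1.1000 (t = 2.4808), x⁻ = (-3.9129) → reset → x⁺ = (-3.3333), jump to mode 0
Mode 0: guard c·x = -1.3371 hit at Δt = 1.3374 (t = 3.8182), x⁻ = (-1.3371) → reset → x⁺ = (-1.4632), jump to mode 3
Mode 3: guard c·x = 11.1532 hit at Δt = 1.6026 (t = 5.4208), x⁻ = (-11.1532) → reset → x⁺ = (-11.5578), jump to mode 2
Mode 2: guard c·x = -3.9129 hit at Δt = 1.1000 (t = 6.5209), x⁻ = (-3.9129) → reset → x⁺ = (-3.3333), jump to mode 0
Mode 0: flow for 1.1223 to horizon, guard not reached → x = (-1.6050)

1 1.3808 3->2
2 2.4808 2->0
3 3.8182 0->3
4 5.4208 3->2
5 6.5209 2->0
final: 0 -1.6050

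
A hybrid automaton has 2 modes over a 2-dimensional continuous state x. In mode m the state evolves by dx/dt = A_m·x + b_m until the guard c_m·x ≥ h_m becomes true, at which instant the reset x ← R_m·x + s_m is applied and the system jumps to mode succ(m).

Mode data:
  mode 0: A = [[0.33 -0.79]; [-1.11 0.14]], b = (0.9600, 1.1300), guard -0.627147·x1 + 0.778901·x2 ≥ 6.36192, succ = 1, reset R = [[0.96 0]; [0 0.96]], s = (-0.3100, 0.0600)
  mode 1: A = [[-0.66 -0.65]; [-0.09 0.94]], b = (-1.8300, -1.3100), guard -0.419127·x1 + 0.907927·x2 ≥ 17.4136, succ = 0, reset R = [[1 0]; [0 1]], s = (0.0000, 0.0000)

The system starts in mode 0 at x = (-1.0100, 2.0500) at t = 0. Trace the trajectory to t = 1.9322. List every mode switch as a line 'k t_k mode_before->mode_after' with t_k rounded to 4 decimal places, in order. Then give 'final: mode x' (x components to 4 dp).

Mode 0: guard c·x = 6.3619 hit at Δt = 0.9284 (t = 0.9284), x⁻ = (-3.3019, 5.5092) → reset → x⁺ = (-3.4798, 5.3488), jump to mode 1
Mode 1: flow for 1.0038 to horizon, guard not reached → x = (-7.2568, 12.2937)

1 0.9284 0->1
final: 1 -7.2568 12.2937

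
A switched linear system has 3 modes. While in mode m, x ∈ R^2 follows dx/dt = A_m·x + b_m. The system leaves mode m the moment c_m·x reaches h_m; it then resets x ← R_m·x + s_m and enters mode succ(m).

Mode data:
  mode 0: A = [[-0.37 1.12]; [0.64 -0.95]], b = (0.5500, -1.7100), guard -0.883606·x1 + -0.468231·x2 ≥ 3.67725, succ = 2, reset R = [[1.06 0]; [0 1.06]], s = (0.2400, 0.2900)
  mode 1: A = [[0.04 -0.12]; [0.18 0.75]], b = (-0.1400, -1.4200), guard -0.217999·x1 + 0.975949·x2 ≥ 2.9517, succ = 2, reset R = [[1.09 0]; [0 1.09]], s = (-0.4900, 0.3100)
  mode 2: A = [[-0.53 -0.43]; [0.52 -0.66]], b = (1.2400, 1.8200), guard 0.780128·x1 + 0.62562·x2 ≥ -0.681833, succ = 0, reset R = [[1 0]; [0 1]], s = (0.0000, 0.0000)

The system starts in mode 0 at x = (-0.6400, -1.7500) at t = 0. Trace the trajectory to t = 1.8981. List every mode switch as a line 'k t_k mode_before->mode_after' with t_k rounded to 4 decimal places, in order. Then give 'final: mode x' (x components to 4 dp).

Mode 0: guard c·x = 3.6772 hit at Δt = 1.5551 (t = 1.5551), x⁻ = (-2.6996, -2.7590) → reset → x⁺ = (-2.6216, -2.6345), jump to mode 2
Mode 2: flow for 0.3430 to horizon, guard not reached → x = (-1.4949, -1.8631)

1 1.5551 0->2
final: 2 -1.4949 -1.8631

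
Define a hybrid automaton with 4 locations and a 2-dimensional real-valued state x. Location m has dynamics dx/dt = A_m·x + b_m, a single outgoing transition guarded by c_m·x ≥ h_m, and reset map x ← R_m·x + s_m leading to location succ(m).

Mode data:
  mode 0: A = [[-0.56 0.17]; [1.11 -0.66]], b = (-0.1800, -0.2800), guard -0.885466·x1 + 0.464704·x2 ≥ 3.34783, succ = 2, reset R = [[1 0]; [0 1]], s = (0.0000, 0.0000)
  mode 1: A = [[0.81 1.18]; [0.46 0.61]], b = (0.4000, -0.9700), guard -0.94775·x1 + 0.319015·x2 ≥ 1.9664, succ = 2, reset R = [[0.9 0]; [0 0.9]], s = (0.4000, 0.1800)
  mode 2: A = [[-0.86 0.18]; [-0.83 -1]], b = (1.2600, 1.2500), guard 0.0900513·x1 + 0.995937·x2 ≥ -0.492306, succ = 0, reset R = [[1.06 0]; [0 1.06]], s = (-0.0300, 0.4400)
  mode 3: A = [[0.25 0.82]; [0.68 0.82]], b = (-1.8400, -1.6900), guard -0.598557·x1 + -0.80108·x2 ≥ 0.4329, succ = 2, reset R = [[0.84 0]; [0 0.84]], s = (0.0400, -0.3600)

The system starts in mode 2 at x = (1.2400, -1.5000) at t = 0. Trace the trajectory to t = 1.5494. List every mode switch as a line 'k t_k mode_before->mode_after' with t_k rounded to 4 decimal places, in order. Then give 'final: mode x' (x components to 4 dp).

Mode 2: guard c·x = -0.4923 hit at Δt = 0.7301 (t = 0.7301), x⁻ = (1.2519, -0.6075) → reset → x⁺ = (1.2970, -0.2040), jump to mode 0
Mode 0: flow for 0.8193 to horizon, guard not reached → x = (0.7211, 0.3750)

1 0.7301 2->0
final: 0 0.7211 0.3750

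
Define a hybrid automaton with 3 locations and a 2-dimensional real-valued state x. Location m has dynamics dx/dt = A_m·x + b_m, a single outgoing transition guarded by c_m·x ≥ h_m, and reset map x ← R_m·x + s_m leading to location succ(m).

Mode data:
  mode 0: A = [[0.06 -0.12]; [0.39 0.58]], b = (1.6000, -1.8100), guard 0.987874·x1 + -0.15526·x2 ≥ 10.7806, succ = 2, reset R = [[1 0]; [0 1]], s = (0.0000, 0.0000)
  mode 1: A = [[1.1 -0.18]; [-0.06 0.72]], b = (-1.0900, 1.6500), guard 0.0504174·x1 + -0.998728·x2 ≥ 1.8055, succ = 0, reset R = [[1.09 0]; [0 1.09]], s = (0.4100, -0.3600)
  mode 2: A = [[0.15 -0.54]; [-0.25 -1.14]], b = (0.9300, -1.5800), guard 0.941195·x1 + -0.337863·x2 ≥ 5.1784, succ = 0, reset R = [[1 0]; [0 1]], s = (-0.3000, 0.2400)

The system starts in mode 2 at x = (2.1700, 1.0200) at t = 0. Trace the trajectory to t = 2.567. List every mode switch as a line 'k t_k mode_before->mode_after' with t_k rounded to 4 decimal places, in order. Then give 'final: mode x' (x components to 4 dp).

1 1.5611 2->0
final: 0 6.7730 -2.0437

Mode 2: guard c·x = 5.1784 hit at Δt = 1.5611 (t = 1.5611), x⁻ = (4.9075, -1.6560) → reset → x⁺ = (4.6075, -1.4160), jump to mode 0
Mode 0: flow for 1.0059 to horizon, guard not reached → x = (6.7730, -2.0437)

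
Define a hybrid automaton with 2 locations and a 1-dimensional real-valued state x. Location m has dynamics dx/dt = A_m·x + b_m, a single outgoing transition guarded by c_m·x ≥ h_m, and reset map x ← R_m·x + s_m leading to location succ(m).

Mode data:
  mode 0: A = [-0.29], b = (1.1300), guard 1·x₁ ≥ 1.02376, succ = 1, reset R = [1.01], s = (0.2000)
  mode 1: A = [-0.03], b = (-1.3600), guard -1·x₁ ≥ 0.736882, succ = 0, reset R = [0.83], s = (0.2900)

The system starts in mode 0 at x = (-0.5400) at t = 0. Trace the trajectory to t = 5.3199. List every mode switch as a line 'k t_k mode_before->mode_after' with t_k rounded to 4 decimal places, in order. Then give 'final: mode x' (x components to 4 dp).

1 1.4986 0->1
2 2.9401 1->0
3 4.2646 0->1
final: 1 -0.2171

Mode 0: guard c·x = 1.0238 hit at Δt = 1.4986 (t = 1.4986), x⁻ = (1.0238) → reset → x⁺ = (1.2340), jump to mode 1
Mode 1: guard c·x = 0.7369 hit at Δt = 1.4415 (t = 2.9401), x⁻ = (-0.7369) → reset → x⁺ = (-0.3216), jump to mode 0
Mode 0: guard c·x = 1.0238 hit at Δt = 1.3245 (t = 4.2646), x⁻ = (1.0238) → reset → x⁺ = (1.2340), jump to mode 1
Mode 1: flow for 1.0553 to horizon, guard not reached → x = (-0.2171)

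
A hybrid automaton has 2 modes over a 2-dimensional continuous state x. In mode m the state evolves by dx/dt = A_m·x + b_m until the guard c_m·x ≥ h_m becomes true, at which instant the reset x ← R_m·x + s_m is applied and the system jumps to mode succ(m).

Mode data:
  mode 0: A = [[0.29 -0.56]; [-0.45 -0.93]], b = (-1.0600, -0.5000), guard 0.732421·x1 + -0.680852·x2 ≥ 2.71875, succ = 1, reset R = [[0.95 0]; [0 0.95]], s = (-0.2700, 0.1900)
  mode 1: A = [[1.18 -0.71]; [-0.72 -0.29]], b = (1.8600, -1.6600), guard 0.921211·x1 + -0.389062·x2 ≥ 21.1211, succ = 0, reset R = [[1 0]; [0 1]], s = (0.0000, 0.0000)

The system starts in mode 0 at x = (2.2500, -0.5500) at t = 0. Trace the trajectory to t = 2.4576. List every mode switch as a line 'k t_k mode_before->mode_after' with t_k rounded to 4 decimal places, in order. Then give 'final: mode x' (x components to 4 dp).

1 1.2955 0->1
final: 1 18.2913 -8.3555

Mode 0: guard c·x = 2.7188 hit at Δt = 1.2955 (t = 1.2955), x⁻ = (2.4741, -1.3317) → reset → x⁺ = (2.0804, -1.0751), jump to mode 1
Mode 1: flow for 1.1621 to horizon, guard not reached → x = (18.2913, -8.3555)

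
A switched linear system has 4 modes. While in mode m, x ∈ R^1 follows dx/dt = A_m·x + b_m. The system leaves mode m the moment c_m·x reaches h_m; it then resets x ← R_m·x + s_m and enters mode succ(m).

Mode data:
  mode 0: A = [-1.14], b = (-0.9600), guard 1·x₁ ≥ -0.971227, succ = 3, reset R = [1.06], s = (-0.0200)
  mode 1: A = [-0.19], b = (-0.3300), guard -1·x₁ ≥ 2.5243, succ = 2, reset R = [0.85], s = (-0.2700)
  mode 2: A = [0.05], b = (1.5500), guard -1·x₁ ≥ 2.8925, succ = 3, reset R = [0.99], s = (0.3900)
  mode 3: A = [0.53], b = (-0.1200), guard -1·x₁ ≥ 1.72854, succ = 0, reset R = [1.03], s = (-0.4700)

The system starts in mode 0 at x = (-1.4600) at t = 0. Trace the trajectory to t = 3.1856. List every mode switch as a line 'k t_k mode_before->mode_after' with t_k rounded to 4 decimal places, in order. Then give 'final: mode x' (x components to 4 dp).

Mode 0: guard c·x = -0.9712 hit at Δt = 1.3733 (t = 1.3733), x⁻ = (-0.9712) → reset → x⁺ = (-1.0495), jump to mode 3
Mode 3: guard c·x = 1.7285 hit at Δt = 0.8051 (t = 2.1784), x⁻ = (-1.7285) → reset → x⁺ = (-2.2504), jump to mode 0
Mode 0: flow for 1.0072 to horizon, guard not reached → x = (-1.2888)

1 1.3733 0->3
2 2.1784 3->0
final: 0 -1.2888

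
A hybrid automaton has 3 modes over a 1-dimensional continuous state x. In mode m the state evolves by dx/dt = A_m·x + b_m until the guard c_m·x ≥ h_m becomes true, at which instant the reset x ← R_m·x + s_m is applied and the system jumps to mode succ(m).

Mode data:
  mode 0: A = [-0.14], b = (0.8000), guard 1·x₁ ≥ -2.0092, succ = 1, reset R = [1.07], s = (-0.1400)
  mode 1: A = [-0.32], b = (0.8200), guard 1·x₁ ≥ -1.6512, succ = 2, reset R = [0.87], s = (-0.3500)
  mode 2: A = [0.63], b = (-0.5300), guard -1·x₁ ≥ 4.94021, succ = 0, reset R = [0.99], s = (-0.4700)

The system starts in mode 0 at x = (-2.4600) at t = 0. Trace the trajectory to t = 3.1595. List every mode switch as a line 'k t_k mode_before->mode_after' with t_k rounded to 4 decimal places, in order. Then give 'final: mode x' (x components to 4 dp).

1 0.4052 0->1
2 0.8462 1->2
3 2.0978 2->0
final: 0 -3.8311

Mode 0: guard c·x = -2.0092 hit at Δt = 0.4052 (t = 0.4052), x⁻ = (-2.0092) → reset → x⁺ = (-2.2898), jump to mode 1
Mode 1: guard c·x = -1.6512 hit at Δt = 0.4410 (t = 0.8462), x⁻ = (-1.6512) → reset → x⁺ = (-1.7865), jump to mode 2
Mode 2: guard c·x = 4.9402 hit at Δt = 1.2516 (t = 2.0978), x⁻ = (-4.9402) → reset → x⁺ = (-5.3608), jump to mode 0
Mode 0: flow for 1.0617 to horizon, guard not reached → x = (-3.8311)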